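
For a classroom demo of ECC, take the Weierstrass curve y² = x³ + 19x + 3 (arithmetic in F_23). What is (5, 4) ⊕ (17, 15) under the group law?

(5, 4) + (17, 15). λ = (15 - 4)/(17 - 5) ≡ 11/12 mod 23. 12⁻¹ ≡ 2 (mod 23), so λ ≡ 22.
  x = λ² - 5 - 17 = 484 - 22 ≡ 2; y = λ·(5 - 2) - 4 ≡ 16. → (2, 16)

(2, 16)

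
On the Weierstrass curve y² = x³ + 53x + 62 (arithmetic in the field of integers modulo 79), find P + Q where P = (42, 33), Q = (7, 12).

(42, 33) + (7, 12). λ = (12 - 33)/(7 - 42) ≡ 58/44 mod 79. 44⁻¹ ≡ 9 (mod 79), so λ ≡ 48.
  x = λ² - 42 - 7 = 2304 - 49 ≡ 43; y = λ·(42 - 43) - 33 ≡ 77. → (43, 77)

(43, 77)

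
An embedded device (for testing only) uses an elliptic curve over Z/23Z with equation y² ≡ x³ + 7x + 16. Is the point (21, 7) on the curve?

y² = 7² ≡ 3; x³ + 7x + 16 = 9424 ≡ 17 (mod 23). 3 ≠ 17.

no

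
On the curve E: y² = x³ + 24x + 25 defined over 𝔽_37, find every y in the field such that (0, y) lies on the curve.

5, 32

x³ + 24x + 25 = 25 ≡ 25 (mod 37).
Square roots of 25 mod 37: 5 and 32 (since 5² = 25 ≡ 25).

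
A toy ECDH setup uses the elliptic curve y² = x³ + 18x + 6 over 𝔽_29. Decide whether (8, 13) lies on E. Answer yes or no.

y² = 13² ≡ 24; x³ + 18x + 6 = 662 ≡ 24 (mod 29). 24 = 24.

yes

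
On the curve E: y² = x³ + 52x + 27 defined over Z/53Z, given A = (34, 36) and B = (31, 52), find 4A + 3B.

First 4A:
Repeated addition: build up to 4A.
2A: tangent at (34, 36): λ = (3·34² + 52)/(2·36) ≡ 22/19. 19⁻¹ ≡ 14 (mod 53), so λ ≡ 22·14 ≡ 43.
  x = λ² - 34 - 34 = 1849 - 68 ≡ 32; y = λ·(34 - 32) - 36 ≡ 50. → (32, 50)
3A: (32, 50) + (34, 36). λ = (36 - 50)/(34 - 32) ≡ 39/2 mod 53. 2⁻¹ ≡ 27 (mod 53) since 2·27 = 54 ≡ 1, so λ ≡ 46.
  x = λ² - 32 - 34 = 2116 - 66 ≡ 36; y = λ·(32 - 36) - 50 ≡ 31. → (36, 31)
4A: (36, 31) + (34, 36). λ = (36 - 31)/(34 - 36) ≡ 5/51 mod 53. 51⁻¹ ≡ 26 (mod 53) since 51·26 = 1326 ≡ 1, so λ ≡ 24.
  x = λ² - 36 - 34 = 576 - 70 ≡ 29; y = λ·(36 - 29) - 31 ≡ 31. → (29, 31)
4A = (29, 31).
Next 3B:
Repeated addition: build up to 3B.
2B: tangent at (31, 52): λ = (3·31² + 52)/(2·52) ≡ 20/51. 51⁻¹ ≡ 26 (mod 53) since 51·26 = 1326 ≡ 1, so λ ≡ 20·26 ≡ 43.
  x = λ² - 31 - 31 = 1849 - 62 ≡ 38; y = λ·(31 - 38) - 52 ≡ 18. → (38, 18)
3B: (38, 18) + (31, 52). λ = (52 - 18)/(31 - 38) ≡ 34/46 mod 53. 46⁻¹ ≡ 15 (mod 53), so λ ≡ 33.
  x = λ² - 38 - 31 = 1089 - 69 ≡ 13; y = λ·(38 - 13) - 18 ≡ 12. → (13, 12)
3B = (13, 12).
Finally 4A + 3B:
(29, 31) + (13, 12). λ = (12 - 31)/(13 - 29) ≡ 34/37 mod 53. 37⁻¹ ≡ 43 (mod 53), so λ ≡ 31.
  x = λ² - 29 - 13 = 961 - 42 ≡ 18; y = λ·(29 - 18) - 31 ≡ 45. → (18, 45)

(18, 45)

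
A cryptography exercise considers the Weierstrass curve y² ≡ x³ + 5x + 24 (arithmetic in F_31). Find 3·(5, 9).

(18, 5)

Write Q = (5, 9).
Repeated addition: build up to 3Q.
2Q: tangent at (5, 9): λ = (3·5² + 5)/(2·9) ≡ 18/18. 18⁻¹ ≡ 19 (mod 31) since 18·19 = 342 ≡ 1, so λ ≡ 18·19 ≡ 1.
  x = λ² - 5 - 5 = 1 - 10 ≡ 22; y = λ·(5 - 22) - 9 ≡ 5. → (22, 5)
3Q: (22, 5) + (5, 9). λ = (9 - 5)/(5 - 22) ≡ 4/14 mod 31. 14⁻¹ ≡ 20 (mod 31) since 14·20 = 280 ≡ 1, so λ ≡ 18.
  x = λ² - 22 - 5 = 324 - 27 ≡ 18; y = λ·(22 - 18) - 5 ≡ 5. → (18, 5)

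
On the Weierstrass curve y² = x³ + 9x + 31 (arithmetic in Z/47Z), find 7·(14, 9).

(18, 3)

Write P = (14, 9).
Repeated addition: build up to 7P.
2P: tangent at (14, 9): λ = (3·14² + 9)/(2·9) ≡ 33/18. 18⁻¹ ≡ 34 (mod 47), so λ ≡ 33·34 ≡ 41.
  x = λ² - 14 - 14 = 1681 - 28 ≡ 8; y = λ·(14 - 8) - 9 ≡ 2. → (8, 2)
3P: (8, 2) + (14, 9). λ = (9 - 2)/(14 - 8) ≡ 7/6 mod 47. 6⁻¹ ≡ 8 (mod 47), so λ ≡ 9.
  x = λ² - 8 - 14 = 81 - 22 ≡ 12; y = λ·(8 - 12) - 2 ≡ 9. → (12, 9)
4P: (12, 9) + (14, 9). λ = (9 - 9)/(14 - 12) ≡ 0/2 mod 47. 2⁻¹ ≡ 24 (mod 47), so λ ≡ 0.
  x = λ² - 12 - 14 = 0 - 26 ≡ 21; y = λ·(12 - 21) - 9 ≡ 38. → (21, 38)
5P: (21, 38) + (14, 9). λ = (9 - 38)/(14 - 21) ≡ 18/40 mod 47. 40⁻¹ ≡ 20 (mod 47), so λ ≡ 31.
  x = λ² - 21 - 14 = 961 - 35 ≡ 33; y = λ·(21 - 33) - 38 ≡ 13. → (33, 13)
6P: (33, 13) + (14, 9). λ = (9 - 13)/(14 - 33) ≡ 43/28 mod 47. 28⁻¹ ≡ 42 (mod 47) since 28·42 = 1176 ≡ 1, so λ ≡ 20.
  x = λ² - 33 - 14 = 400 - 47 ≡ 24; y = λ·(33 - 24) - 13 ≡ 26. → (24, 26)
7P: (24, 26) + (14, 9). λ = (9 - 26)/(14 - 24) ≡ 30/37 mod 47. 37⁻¹ ≡ 14 (mod 47), so λ ≡ 44.
  x = λ² - 24 - 14 = 1936 - 38 ≡ 18; y = λ·(24 - 18) - 26 ≡ 3. → (18, 3)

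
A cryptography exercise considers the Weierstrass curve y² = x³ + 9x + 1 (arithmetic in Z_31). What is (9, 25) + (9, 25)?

tangent at (9, 25): λ = (3·9² + 9)/(2·25) ≡ 4/19. 19⁻¹ ≡ 18 (mod 31), so λ ≡ 4·18 ≡ 10.
  x = λ² - 9 - 9 = 100 - 18 ≡ 20; y = λ·(9 - 20) - 25 ≡ 20. → (20, 20)

(20, 20)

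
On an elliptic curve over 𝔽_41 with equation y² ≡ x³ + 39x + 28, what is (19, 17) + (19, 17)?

tangent at (19, 17): λ = (3·19² + 39)/(2·17) ≡ 15/34. 34⁻¹ ≡ 35 (mod 41), so λ ≡ 15·35 ≡ 33.
  x = λ² - 19 - 19 = 1089 - 38 ≡ 26; y = λ·(19 - 26) - 17 ≡ 39. → (26, 39)

(26, 39)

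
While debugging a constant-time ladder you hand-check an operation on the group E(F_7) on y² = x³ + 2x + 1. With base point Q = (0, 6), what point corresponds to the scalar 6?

(0, 6)

Repeated addition: build up to 6Q.
2Q: tangent at (0, 6): λ = (3·0² + 2)/(2·6) ≡ 2/5. 5⁻¹ ≡ 3 (mod 7), so λ ≡ 2·3 ≡ 6.
  x = λ² - 0 - 0 = 36 - 0 ≡ 1; y = λ·(0 - 1) - 6 ≡ 2. → (1, 2)
3Q: (1, 2) + (0, 6). λ = (6 - 2)/(0 - 1) ≡ 4/6 mod 7. 6⁻¹ ≡ 6 (mod 7), so λ ≡ 3.
  x = λ² - 1 - 0 = 9 - 1 ≡ 1; y = λ·(1 - 1) - 2 ≡ 5. → (1, 5)
4Q: (1, 5) + (0, 6). λ = (6 - 5)/(0 - 1) ≡ 1/6 mod 7. 6⁻¹ ≡ 6 (mod 7), so λ ≡ 6.
  x = λ² - 1 - 0 = 36 - 1 ≡ 0; y = λ·(1 - 0) - 5 ≡ 1. → (0, 1)
5Q: (0, 1) + (0, 6): same x and y₁ ≡ -y₂, so the sum is O.
6Q: O + (0, 6) = (0, 6) (identity).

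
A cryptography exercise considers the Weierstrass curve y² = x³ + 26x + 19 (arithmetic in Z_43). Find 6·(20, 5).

(12, 34)

Write P = (20, 5).
Double-and-add on 6 = (110)₂. Start with P = (20, 5) for the leading 1-bit.
double: tangent at (20, 5): λ = (3·20² + 26)/(2·5) ≡ 22/10. 10⁻¹ ≡ 13 (mod 43), so λ ≡ 22·13 ≡ 28.
  x = λ² - 20 - 20 = 784 - 40 ≡ 13; y = λ·(20 - 13) - 5 ≡ 19. → (13, 19)
add P: (13, 19) + (20, 5). λ = (5 - 19)/(20 - 13) ≡ 29/7 mod 43. 7⁻¹ ≡ 37 (mod 43) since 7·37 = 259 ≡ 1, so λ ≡ 41.
  x = λ² - 13 - 20 = 1681 - 33 ≡ 14; y = λ·(13 - 14) - 19 ≡ 26. → (14, 26)
double: tangent at (14, 26): λ = (3·14² + 26)/(2·26) ≡ 12/9. 9⁻¹ ≡ 24 (mod 43), so λ ≡ 12·24 ≡ 30.
  x = λ² - 14 - 14 = 900 - 28 ≡ 12; y = λ·(14 - 12) - 26 ≡ 34. → (12, 34)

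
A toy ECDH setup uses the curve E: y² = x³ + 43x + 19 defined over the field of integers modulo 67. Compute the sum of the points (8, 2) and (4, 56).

(53, 36)

(8, 2) + (4, 56). λ = (56 - 2)/(4 - 8) ≡ 54/63 mod 67. 63⁻¹ ≡ 50 (mod 67), so λ ≡ 20.
  x = λ² - 8 - 4 = 400 - 12 ≡ 53; y = λ·(8 - 53) - 2 ≡ 36. → (53, 36)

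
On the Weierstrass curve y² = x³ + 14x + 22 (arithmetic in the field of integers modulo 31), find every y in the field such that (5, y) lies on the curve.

0

x³ + 14x + 22 = 217 ≡ 0 (mod 31).
Only y = 0 satisfies y² ≡ 0.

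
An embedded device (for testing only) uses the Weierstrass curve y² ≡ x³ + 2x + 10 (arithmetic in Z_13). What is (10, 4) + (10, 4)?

(10, 9)

tangent at (10, 4): λ = (3·10² + 2)/(2·4) ≡ 3/8. 8⁻¹ ≡ 5 (mod 13) since 8·5 = 40 ≡ 1, so λ ≡ 3·5 ≡ 2.
  x = λ² - 10 - 10 = 4 - 20 ≡ 10; y = λ·(10 - 10) - 4 ≡ 9. → (10, 9)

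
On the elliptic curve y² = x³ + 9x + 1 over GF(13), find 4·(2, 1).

Write P = (2, 1).
Double-and-add on 4 = (100)₂. Start with P = (2, 1) for the leading 1-bit.
double: tangent at (2, 1): λ = (3·2² + 9)/(2·1) ≡ 8/2. 2⁻¹ ≡ 7 (mod 13) since 2·7 = 14 ≡ 1, so λ ≡ 8·7 ≡ 4.
  x = λ² - 2 - 2 = 16 - 4 ≡ 12; y = λ·(2 - 12) - 1 ≡ 11. → (12, 11)
double: tangent at (12, 11): λ = (3·12² + 9)/(2·11) ≡ 12/9. 9⁻¹ ≡ 3 (mod 13) since 9·3 = 27 ≡ 1, so λ ≡ 12·3 ≡ 10.
  x = λ² - 12 - 12 = 100 - 24 ≡ 11; y = λ·(12 - 11) - 11 ≡ 12. → (11, 12)

(11, 12)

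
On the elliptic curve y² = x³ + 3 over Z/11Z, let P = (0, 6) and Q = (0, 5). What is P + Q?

O

The two points share x = 0 and their y-coordinates satisfy 6 + 5 ≡ 0 (mod 11), so they are inverses. Their sum is the point at infinity.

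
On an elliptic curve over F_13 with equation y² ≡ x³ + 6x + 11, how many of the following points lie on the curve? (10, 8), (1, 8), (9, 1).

(10, 8): 8² ≡ 12, rhs ≡ 5 → off.
(1, 8): 8² ≡ 12, rhs ≡ 5 → off.
(9, 1): 1² ≡ 1, rhs ≡ 1 → on.

1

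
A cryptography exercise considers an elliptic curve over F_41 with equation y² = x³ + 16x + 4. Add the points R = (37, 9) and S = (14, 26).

(10, 37)

(37, 9) + (14, 26). λ = (26 - 9)/(14 - 37) ≡ 17/18 mod 41. 18⁻¹ ≡ 16 (mod 41) since 18·16 = 288 ≡ 1, so λ ≡ 26.
  x = λ² - 37 - 14 = 676 - 51 ≡ 10; y = λ·(37 - 10) - 9 ≡ 37. → (10, 37)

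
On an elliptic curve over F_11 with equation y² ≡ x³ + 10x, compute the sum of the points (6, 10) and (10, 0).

(4, 7)

(6, 10) + (10, 0). λ = (0 - 10)/(10 - 6) ≡ 1/4 mod 11. 4⁻¹ ≡ 3 (mod 11), so λ ≡ 3.
  x = λ² - 6 - 10 = 9 - 16 ≡ 4; y = λ·(6 - 4) - 10 ≡ 7. → (4, 7)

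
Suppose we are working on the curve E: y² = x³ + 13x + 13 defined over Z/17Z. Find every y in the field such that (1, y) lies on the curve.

x³ + 13x + 13 = 27 ≡ 10 (mod 17).
10 is a non-residue mod 17; no y exists.

none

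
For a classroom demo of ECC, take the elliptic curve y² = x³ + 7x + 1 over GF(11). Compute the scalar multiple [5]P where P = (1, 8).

Double-and-add on 5 = (101)₂. Start with P = (1, 8) for the leading 1-bit.
double: tangent at (1, 8): λ = (3·1² + 7)/(2·8) ≡ 10/5. 5⁻¹ ≡ 9 (mod 11), so λ ≡ 10·9 ≡ 2.
  x = λ² - 1 - 1 = 4 - 2 ≡ 2; y = λ·(1 - 2) - 8 ≡ 1. → (2, 1)
double: tangent at (2, 1): λ = (3·2² + 7)/(2·1) ≡ 8/2. 2⁻¹ ≡ 6 (mod 11) since 2·6 = 12 ≡ 1, so λ ≡ 8·6 ≡ 4.
  x = λ² - 2 - 2 = 16 - 4 ≡ 1; y = λ·(2 - 1) - 1 ≡ 3. → (1, 3)
add P: (1, 3) + (1, 8): same x and y₁ ≡ -y₂, so the sum is O.

O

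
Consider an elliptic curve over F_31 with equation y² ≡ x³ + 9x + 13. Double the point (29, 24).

tangent at (29, 24): λ = (3·29² + 9)/(2·24) ≡ 21/17. 17⁻¹ ≡ 11 (mod 31), so λ ≡ 21·11 ≡ 14.
  x = λ² - 29 - 29 = 196 - 58 ≡ 14; y = λ·(29 - 14) - 24 ≡ 0. → (14, 0)

(14, 0)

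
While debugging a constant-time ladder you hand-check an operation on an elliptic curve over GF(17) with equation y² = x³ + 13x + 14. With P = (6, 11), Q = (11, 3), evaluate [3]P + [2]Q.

(6, 6)

First 3P:
Repeated addition: build up to 3P.
2P: tangent at (6, 11): λ = (3·6² + 13)/(2·11) ≡ 2/5. 5⁻¹ ≡ 7 (mod 17), so λ ≡ 2·7 ≡ 14.
  x = λ² - 6 - 6 = 196 - 12 ≡ 14; y = λ·(6 - 14) - 11 ≡ 13. → (14, 13)
3P: (14, 13) + (6, 11). λ = (11 - 13)/(6 - 14) ≡ 15/9 mod 17. 9⁻¹ ≡ 2 (mod 17), so λ ≡ 13.
  x = λ² - 14 - 6 = 169 - 20 ≡ 13; y = λ·(14 - 13) - 13 ≡ 0. → (13, 0)
3P = (13, 0).
Next 2Q:
Repeated addition: build up to 2Q.
2Q: tangent at (11, 3): λ = (3·11² + 13)/(2·3) ≡ 2/6. 6⁻¹ ≡ 3 (mod 17), so λ ≡ 2·3 ≡ 6.
  x = λ² - 11 - 11 = 36 - 22 ≡ 14; y = λ·(11 - 14) - 3 ≡ 13. → (14, 13)
2Q = (14, 13).
Finally 3P + 2Q:
(13, 0) + (14, 13). λ = (13 - 0)/(14 - 13) ≡ 13/1 mod 17. 1⁻¹ ≡ 1 (mod 17), so λ ≡ 13.
  x = λ² - 13 - 14 = 169 - 27 ≡ 6; y = λ·(13 - 6) - 0 ≡ 6. → (6, 6)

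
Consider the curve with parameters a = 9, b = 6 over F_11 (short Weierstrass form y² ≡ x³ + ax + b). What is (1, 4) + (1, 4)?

tangent at (1, 4): λ = (3·1² + 9)/(2·4) ≡ 1/8. 8⁻¹ ≡ 7 (mod 11), so λ ≡ 1·7 ≡ 7.
  x = λ² - 1 - 1 = 49 - 2 ≡ 3; y = λ·(1 - 3) - 4 ≡ 4. → (3, 4)

(3, 4)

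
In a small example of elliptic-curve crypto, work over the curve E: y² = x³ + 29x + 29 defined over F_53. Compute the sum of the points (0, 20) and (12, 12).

(12, 41)

(0, 20) + (12, 12). λ = (12 - 20)/(12 - 0) ≡ 45/12 mod 53. 12⁻¹ ≡ 31 (mod 53), so λ ≡ 17.
  x = λ² - 0 - 12 = 289 - 12 ≡ 12; y = λ·(0 - 12) - 20 ≡ 41. → (12, 41)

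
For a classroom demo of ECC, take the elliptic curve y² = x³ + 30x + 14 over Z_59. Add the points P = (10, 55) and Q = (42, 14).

(10, 55) + (42, 14). λ = (14 - 55)/(42 - 10) ≡ 18/32 mod 59. 32⁻¹ ≡ 24 (mod 59) since 32·24 = 768 ≡ 1, so λ ≡ 19.
  x = λ² - 10 - 42 = 361 - 52 ≡ 14; y = λ·(10 - 14) - 55 ≡ 46. → (14, 46)

(14, 46)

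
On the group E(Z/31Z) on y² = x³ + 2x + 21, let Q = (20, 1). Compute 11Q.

(20, 30)

Repeated addition: build up to 11Q.
2Q: tangent at (20, 1): λ = (3·20² + 2)/(2·1) ≡ 24/2. 2⁻¹ ≡ 16 (mod 31), so λ ≡ 24·16 ≡ 12.
  x = λ² - 20 - 20 = 144 - 40 ≡ 11; y = λ·(20 - 11) - 1 ≡ 14. → (11, 14)
3Q: (11, 14) + (20, 1). λ = (1 - 14)/(20 - 11) ≡ 18/9 mod 31. 9⁻¹ ≡ 7 (mod 31), so λ ≡ 2.
  x = λ² - 11 - 20 = 4 - 31 ≡ 4; y = λ·(11 - 4) - 14 ≡ 0. → (4, 0)
4Q: (4, 0) + (20, 1). λ = (1 - 0)/(20 - 4) ≡ 1/16 mod 31. 16⁻¹ ≡ 2 (mod 31), so λ ≡ 2.
  x = λ² - 4 - 20 = 4 - 24 ≡ 11; y = λ·(4 - 11) - 0 ≡ 17. → (11, 17)
5Q: (11, 17) + (20, 1). λ = (1 - 17)/(20 - 11) ≡ 15/9 mod 31. 9⁻¹ ≡ 7 (mod 31) since 9·7 = 63 ≡ 1, so λ ≡ 12.
  x = λ² - 11 - 20 = 144 - 31 ≡ 20; y = λ·(11 - 20) - 17 ≡ 30. → (20, 30)
6Q: (20, 30) + (20, 1): same x and y₁ ≡ -y₂, so the sum is the point at infinity.
7Q: the point at infinity + (20, 1) = (20, 1) (identity).
8Q: tangent at (20, 1): λ = (3·20² + 2)/(2·1) ≡ 24/2. 2⁻¹ ≡ 16 (mod 31) since 2·16 = 32 ≡ 1, so λ ≡ 24·16 ≡ 12.
  x = λ² - 20 - 20 = 144 - 40 ≡ 11; y = λ·(20 - 11) - 1 ≡ 14. → (11, 14)
9Q: (11, 14) + (20, 1). λ = (1 - 14)/(20 - 11) ≡ 18/9 mod 31. 9⁻¹ ≡ 7 (mod 31), so λ ≡ 2.
  x = λ² - 11 - 20 = 4 - 31 ≡ 4; y = λ·(11 - 4) - 14 ≡ 0. → (4, 0)
10Q: (4, 0) + (20, 1). λ = (1 - 0)/(20 - 4) ≡ 1/16 mod 31. 16⁻¹ ≡ 2 (mod 31), so λ ≡ 2.
  x = λ² - 4 - 20 = 4 - 24 ≡ 11; y = λ·(4 - 11) - 0 ≡ 17. → (11, 17)
11Q: (11, 17) + (20, 1). λ = (1 - 17)/(20 - 11) ≡ 15/9 mod 31. 9⁻¹ ≡ 7 (mod 31), so λ ≡ 12.
  x = λ² - 11 - 20 = 144 - 31 ≡ 20; y = λ·(11 - 20) - 17 ≡ 30. → (20, 30)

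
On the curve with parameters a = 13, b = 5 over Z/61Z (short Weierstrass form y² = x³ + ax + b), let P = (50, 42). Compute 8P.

Double-and-add on 8 = (1000)₂. Start with P = (50, 42) for the leading 1-bit.
double: tangent at (50, 42): λ = (3·50² + 13)/(2·42) ≡ 10/23. 23⁻¹ ≡ 8 (mod 61), so λ ≡ 10·8 ≡ 19.
  x = λ² - 50 - 50 = 361 - 100 ≡ 17; y = λ·(50 - 17) - 42 ≡ 36. → (17, 36)
double: tangent at (17, 36): λ = (3·17² + 13)/(2·36) ≡ 26/11. 11⁻¹ ≡ 50 (mod 61) since 11·50 = 550 ≡ 1, so λ ≡ 26·50 ≡ 19.
  x = λ² - 17 - 17 = 361 - 34 ≡ 22; y = λ·(17 - 22) - 36 ≡ 52. → (22, 52)
double: tangent at (22, 52): λ = (3·22² + 13)/(2·52) ≡ 1/43. 43⁻¹ ≡ 44 (mod 61), so λ ≡ 1·44 ≡ 44.
  x = λ² - 22 - 22 = 1936 - 44 ≡ 1; y = λ·(22 - 1) - 52 ≡ 18. → (1, 18)

(1, 18)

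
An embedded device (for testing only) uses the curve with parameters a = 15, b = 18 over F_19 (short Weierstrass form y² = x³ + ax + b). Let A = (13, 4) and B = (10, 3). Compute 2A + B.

O

First 2A:
Repeated addition: build up to 2A.
2A: tangent at (13, 4): λ = (3·13² + 15)/(2·4) ≡ 9/8. 8⁻¹ ≡ 12 (mod 19), so λ ≡ 9·12 ≡ 13.
  x = λ² - 13 - 13 = 169 - 26 ≡ 10; y = λ·(13 - 10) - 4 ≡ 16. → (10, 16)
2A = (10, 16).
Finally 2A + B:
(10, 16) + (10, 3): same x and y₁ ≡ -y₂, so the sum is ∞.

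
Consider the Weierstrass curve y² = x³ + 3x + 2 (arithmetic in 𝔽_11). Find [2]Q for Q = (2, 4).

(10, 3)

tangent at (2, 4): λ = (3·2² + 3)/(2·4) ≡ 4/8. 8⁻¹ ≡ 7 (mod 11), so λ ≡ 4·7 ≡ 6.
  x = λ² - 2 - 2 = 36 - 4 ≡ 10; y = λ·(2 - 10) - 4 ≡ 3. → (10, 3)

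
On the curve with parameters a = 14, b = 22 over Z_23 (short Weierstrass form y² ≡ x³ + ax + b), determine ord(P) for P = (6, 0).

2P: (6, 0) + (6, 0): same x and y₁ ≡ -y₂, so the sum is O.
2P = O, so the order is 2.

2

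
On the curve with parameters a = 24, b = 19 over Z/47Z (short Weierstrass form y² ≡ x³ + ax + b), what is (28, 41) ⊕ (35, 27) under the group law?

(35, 20)

(28, 41) + (35, 27). λ = (27 - 41)/(35 - 28) ≡ 33/7 mod 47. 7⁻¹ ≡ 27 (mod 47) since 7·27 = 189 ≡ 1, so λ ≡ 45.
  x = λ² - 28 - 35 = 2025 - 63 ≡ 35; y = λ·(28 - 35) - 41 ≡ 20. → (35, 20)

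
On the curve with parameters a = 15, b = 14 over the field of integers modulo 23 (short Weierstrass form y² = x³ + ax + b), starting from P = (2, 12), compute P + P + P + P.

Double-and-add on 4 = (100)₂. Start with P = (2, 12) for the leading 1-bit.
double: tangent at (2, 12): λ = (3·2² + 15)/(2·12) ≡ 4/1. 1⁻¹ ≡ 1 (mod 23) since 1·1 = 1 ≡ 1, so λ ≡ 4·1 ≡ 4.
  x = λ² - 2 - 2 = 16 - 4 ≡ 12; y = λ·(2 - 12) - 12 ≡ 17. → (12, 17)
double: tangent at (12, 17): λ = (3·12² + 15)/(2·17) ≡ 10/11. 11⁻¹ ≡ 21 (mod 23), so λ ≡ 10·21 ≡ 3.
  x = λ² - 12 - 12 = 9 - 24 ≡ 8; y = λ·(12 - 8) - 17 ≡ 18. → (8, 18)

(8, 18)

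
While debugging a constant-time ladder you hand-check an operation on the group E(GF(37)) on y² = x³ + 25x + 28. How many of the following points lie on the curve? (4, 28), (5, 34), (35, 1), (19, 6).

(4, 28): 28² ≡ 7, rhs ≡ 7 → on.
(5, 34): 34² ≡ 9, rhs ≡ 19 → off.
(35, 1): 1² ≡ 1, rhs ≡ 7 → off.
(19, 6): 6² ≡ 36, rhs ≡ 36 → on.

2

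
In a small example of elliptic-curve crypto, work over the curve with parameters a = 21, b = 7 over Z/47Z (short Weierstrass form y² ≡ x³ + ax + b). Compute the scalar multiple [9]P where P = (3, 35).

Double-and-add on 9 = (1001)₂. Start with P = (3, 35) for the leading 1-bit.
double: tangent at (3, 35): λ = (3·3² + 21)/(2·35) ≡ 1/23. 23⁻¹ ≡ 45 (mod 47) since 23·45 = 1035 ≡ 1, so λ ≡ 1·45 ≡ 45.
  x = λ² - 3 - 3 = 2025 - 6 ≡ 45; y = λ·(3 - 45) - 35 ≡ 2. → (45, 2)
double: tangent at (45, 2): λ = (3·45² + 21)/(2·2) ≡ 33/4. 4⁻¹ ≡ 12 (mod 47), so λ ≡ 33·12 ≡ 20.
  x = λ² - 45 - 45 = 400 - 90 ≡ 28; y = λ·(45 - 28) - 2 ≡ 9. → (28, 9)
double: tangent at (28, 9): λ = (3·28² + 21)/(2·9) ≡ 23/18. 18⁻¹ ≡ 34 (mod 47), so λ ≡ 23·34 ≡ 30.
  x = λ² - 28 - 28 = 900 - 56 ≡ 45; y = λ·(28 - 45) - 9 ≡ 45. → (45, 45)
add P: (45, 45) + (3, 35). λ = (35 - 45)/(3 - 45) ≡ 37/5 mod 47. 5⁻¹ ≡ 19 (mod 47), so λ ≡ 45.
  x = λ² - 45 - 3 = 2025 - 48 ≡ 3; y = λ·(45 - 3) - 45 ≡ 12. → (3, 12)

(3, 12)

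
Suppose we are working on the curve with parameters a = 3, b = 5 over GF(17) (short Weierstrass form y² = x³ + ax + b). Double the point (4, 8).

tangent at (4, 8): λ = (3·4² + 3)/(2·8) ≡ 0/16. 16⁻¹ ≡ 16 (mod 17), so λ ≡ 0·16 ≡ 0.
  x = λ² - 4 - 4 = 0 - 8 ≡ 9; y = λ·(4 - 9) - 8 ≡ 9. → (9, 9)

(9, 9)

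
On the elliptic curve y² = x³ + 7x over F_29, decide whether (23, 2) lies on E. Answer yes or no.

y² = 2² ≡ 4; x³ + 7x + 0 = 12328 ≡ 3 (mod 29). 4 ≠ 3.

no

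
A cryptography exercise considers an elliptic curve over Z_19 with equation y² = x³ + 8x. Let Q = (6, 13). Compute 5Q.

Repeated addition: build up to 5Q.
2Q: tangent at (6, 13): λ = (3·6² + 8)/(2·13) ≡ 2/7. 7⁻¹ ≡ 11 (mod 19), so λ ≡ 2·11 ≡ 3.
  x = λ² - 6 - 6 = 9 - 12 ≡ 16; y = λ·(6 - 16) - 13 ≡ 14. → (16, 14)
3Q: (16, 14) + (6, 13). λ = (13 - 14)/(6 - 16) ≡ 18/9 mod 19. 9⁻¹ ≡ 17 (mod 19) since 9·17 = 153 ≡ 1, so λ ≡ 2.
  x = λ² - 16 - 6 = 4 - 22 ≡ 1; y = λ·(16 - 1) - 14 ≡ 16. → (1, 16)
4Q: (1, 16) + (6, 13). λ = (13 - 16)/(6 - 1) ≡ 16/5 mod 19. 5⁻¹ ≡ 4 (mod 19) since 5·4 = 20 ≡ 1, so λ ≡ 7.
  x = λ² - 1 - 6 = 49 - 7 ≡ 4; y = λ·(1 - 4) - 16 ≡ 1. → (4, 1)
5Q: (4, 1) + (6, 13). λ = (13 - 1)/(6 - 4) ≡ 12/2 mod 19. 2⁻¹ ≡ 10 (mod 19), so λ ≡ 6.
  x = λ² - 4 - 6 = 36 - 10 ≡ 7; y = λ·(4 - 7) - 1 ≡ 0. → (7, 0)

(7, 0)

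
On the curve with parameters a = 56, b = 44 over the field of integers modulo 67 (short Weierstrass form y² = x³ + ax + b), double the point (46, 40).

tangent at (46, 40): λ = (3·46² + 56)/(2·40) ≡ 39/13. 13⁻¹ ≡ 31 (mod 67), so λ ≡ 39·31 ≡ 3.
  x = λ² - 46 - 46 = 9 - 92 ≡ 51; y = λ·(46 - 51) - 40 ≡ 12. → (51, 12)

(51, 12)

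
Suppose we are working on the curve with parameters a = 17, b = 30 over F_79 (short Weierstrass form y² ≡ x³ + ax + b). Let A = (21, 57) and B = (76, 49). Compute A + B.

(21, 57) + (76, 49). λ = (49 - 57)/(76 - 21) ≡ 71/55 mod 79. 55⁻¹ ≡ 23 (mod 79) since 55·23 = 1265 ≡ 1, so λ ≡ 53.
  x = λ² - 21 - 76 = 2809 - 97 ≡ 26; y = λ·(21 - 26) - 57 ≡ 73. → (26, 73)

(26, 73)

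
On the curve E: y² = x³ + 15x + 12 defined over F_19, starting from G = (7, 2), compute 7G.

Double-and-add on 7 = (111)₂. Start with G = (7, 2) for the leading 1-bit.
double: tangent at (7, 2): λ = (3·7² + 15)/(2·2) ≡ 10/4. 4⁻¹ ≡ 5 (mod 19), so λ ≡ 10·5 ≡ 12.
  x = λ² - 7 - 7 = 144 - 14 ≡ 16; y = λ·(7 - 16) - 2 ≡ 4. → (16, 4)
add G: (16, 4) + (7, 2). λ = (2 - 4)/(7 - 16) ≡ 17/10 mod 19. 10⁻¹ ≡ 2 (mod 19), so λ ≡ 15.
  x = λ² - 16 - 7 = 225 - 23 ≡ 12; y = λ·(16 - 12) - 4 ≡ 18. → (12, 18)
double: tangent at (12, 18): λ = (3·12² + 15)/(2·18) ≡ 10/17. 17⁻¹ ≡ 9 (mod 19) since 17·9 = 153 ≡ 1, so λ ≡ 10·9 ≡ 14.
  x = λ² - 12 - 12 = 196 - 24 ≡ 1; y = λ·(12 - 1) - 18 ≡ 3. → (1, 3)
add G: (1, 3) + (7, 2). λ = (2 - 3)/(7 - 1) ≡ 18/6 mod 19. 6⁻¹ ≡ 16 (mod 19), so λ ≡ 3.
  x = λ² - 1 - 7 = 9 - 8 ≡ 1; y = λ·(1 - 1) - 3 ≡ 16. → (1, 16)

(1, 16)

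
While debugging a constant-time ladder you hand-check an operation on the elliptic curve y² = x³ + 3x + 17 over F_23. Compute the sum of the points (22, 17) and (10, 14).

(22, 17) + (10, 14). λ = (14 - 17)/(10 - 22) ≡ 20/11 mod 23. 11⁻¹ ≡ 21 (mod 23), so λ ≡ 6.
  x = λ² - 22 - 10 = 36 - 32 ≡ 4; y = λ·(22 - 4) - 17 ≡ 22. → (4, 22)

(4, 22)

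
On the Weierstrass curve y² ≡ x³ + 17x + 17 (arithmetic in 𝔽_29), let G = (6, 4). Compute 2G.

(16, 21)

tangent at (6, 4): λ = (3·6² + 17)/(2·4) ≡ 9/8. 8⁻¹ ≡ 11 (mod 29) since 8·11 = 88 ≡ 1, so λ ≡ 9·11 ≡ 12.
  x = λ² - 6 - 6 = 144 - 12 ≡ 16; y = λ·(6 - 16) - 4 ≡ 21. → (16, 21)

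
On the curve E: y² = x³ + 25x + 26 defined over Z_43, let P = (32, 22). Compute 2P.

(23, 30)

tangent at (32, 22): λ = (3·32² + 25)/(2·22) ≡ 1/1. 1⁻¹ ≡ 1 (mod 43), so λ ≡ 1·1 ≡ 1.
  x = λ² - 32 - 32 = 1 - 64 ≡ 23; y = λ·(32 - 23) - 22 ≡ 30. → (23, 30)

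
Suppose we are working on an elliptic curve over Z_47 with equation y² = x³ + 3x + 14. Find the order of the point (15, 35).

9

2P: tangent at (15, 35): λ = (3·15² + 3)/(2·35) ≡ 20/23. 23⁻¹ ≡ 45 (mod 47) since 23·45 = 1035 ≡ 1, so λ ≡ 20·45 ≡ 7.
  x = λ² - 15 - 15 = 49 - 30 ≡ 19; y = λ·(15 - 19) - 35 ≡ 31. → (19, 31)
3P: (19, 31) + (15, 35). λ = (35 - 31)/(15 - 19) ≡ 4/43 mod 47. 43⁻¹ ≡ 35 (mod 47) since 43·35 = 1505 ≡ 1, so λ ≡ 46.
  x = λ² - 19 - 15 = 2116 - 34 ≡ 14; y = λ·(19 - 14) - 31 ≡ 11. → (14, 11)
4P: (14, 11) + (15, 35). λ = (35 - 11)/(15 - 14) ≡ 24/1 mod 47. 1⁻¹ ≡ 1 (mod 47) since 1·1 = 1 ≡ 1, so λ ≡ 24.
  x = λ² - 14 - 15 = 576 - 29 ≡ 30; y = λ·(14 - 30) - 11 ≡ 28. → (30, 28)
5P: (30, 28) + (15, 35). λ = (35 - 28)/(15 - 30) ≡ 7/32 mod 47. 32⁻¹ ≡ 25 (mod 47), so λ ≡ 34.
  x = λ² - 30 - 15 = 1156 - 45 ≡ 30; y = λ·(30 - 30) - 28 ≡ 19. → (30, 19)
6P: (30, 19) + (15, 35). λ = (35 - 19)/(15 - 30) ≡ 16/32 mod 47. 32⁻¹ ≡ 25 (mod 47), so λ ≡ 24.
  x = λ² - 30 - 15 = 576 - 45 ≡ 14; y = λ·(30 - 14) - 19 ≡ 36. → (14, 36)
7P: (14, 36) + (15, 35). λ = (35 - 36)/(15 - 14) ≡ 46/1 mod 47. 1⁻¹ ≡ 1 (mod 47) since 1·1 = 1 ≡ 1, so λ ≡ 46.
  x = λ² - 14 - 15 = 2116 - 29 ≡ 19; y = λ·(14 - 19) - 36 ≡ 16. → (19, 16)
8P: (19, 16) + (15, 35). λ = (35 - 16)/(15 - 19) ≡ 19/43 mod 47. 43⁻¹ ≡ 35 (mod 47), so λ ≡ 7.
  x = λ² - 19 - 15 = 49 - 34 ≡ 15; y = λ·(19 - 15) - 16 ≡ 12. → (15, 12)
9P: (15, 12) + (15, 35): same x and y₁ ≡ -y₂, so the sum is ∞.
9P = ∞, so the order is 9.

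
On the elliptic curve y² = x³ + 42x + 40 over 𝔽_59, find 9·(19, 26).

(38, 35)

Write Q = (19, 26).
Repeated addition: build up to 9Q.
2Q: tangent at (19, 26): λ = (3·19² + 42)/(2·26) ≡ 4/52. 52⁻¹ ≡ 42 (mod 59) since 52·42 = 2184 ≡ 1, so λ ≡ 4·42 ≡ 50.
  x = λ² - 19 - 19 = 2500 - 38 ≡ 43; y = λ·(19 - 43) - 26 ≡ 13. → (43, 13)
3Q: (43, 13) + (19, 26). λ = (26 - 13)/(19 - 43) ≡ 13/35 mod 59. 35⁻¹ ≡ 27 (mod 59) since 35·27 = 945 ≡ 1, so λ ≡ 56.
  x = λ² - 43 - 19 = 3136 - 62 ≡ 6; y = λ·(43 - 6) - 13 ≡ 53. → (6, 53)
4Q: (6, 53) + (19, 26). λ = (26 - 53)/(19 - 6) ≡ 32/13 mod 59. 13⁻¹ ≡ 50 (mod 59), so λ ≡ 7.
  x = λ² - 6 - 19 = 49 - 25 ≡ 24; y = λ·(6 - 24) - 53 ≡ 57. → (24, 57)
5Q: (24, 57) + (19, 26). λ = (26 - 57)/(19 - 24) ≡ 28/54 mod 59. 54⁻¹ ≡ 47 (mod 59), so λ ≡ 18.
  x = λ² - 24 - 19 = 324 - 43 ≡ 45; y = λ·(24 - 45) - 57 ≡ 37. → (45, 37)
6Q: (45, 37) + (19, 26). λ = (26 - 37)/(19 - 45) ≡ 48/33 mod 59. 33⁻¹ ≡ 34 (mod 59), so λ ≡ 39.
  x = λ² - 45 - 19 = 1521 - 64 ≡ 41; y = λ·(45 - 41) - 37 ≡ 1. → (41, 1)
7Q: (41, 1) + (19, 26). λ = (26 - 1)/(19 - 41) ≡ 25/37 mod 59. 37⁻¹ ≡ 8 (mod 59) since 37·8 = 296 ≡ 1, so λ ≡ 23.
  x = λ² - 41 - 19 = 529 - 60 ≡ 56; y = λ·(41 - 56) - 1 ≡ 8. → (56, 8)
8Q: (56, 8) + (19, 26). λ = (26 - 8)/(19 - 56) ≡ 18/22 mod 59. 22⁻¹ ≡ 51 (mod 59), so λ ≡ 33.
  x = λ² - 56 - 19 = 1089 - 75 ≡ 11; y = λ·(56 - 11) - 8 ≡ 2. → (11, 2)
9Q: (11, 2) + (19, 26). λ = (26 - 2)/(19 - 11) ≡ 24/8 mod 59. 8⁻¹ ≡ 37 (mod 59) since 8·37 = 296 ≡ 1, so λ ≡ 3.
  x = λ² - 11 - 19 = 9 - 30 ≡ 38; y = λ·(11 - 38) - 2 ≡ 35. → (38, 35)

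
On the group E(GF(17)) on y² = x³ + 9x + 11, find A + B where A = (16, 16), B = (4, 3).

(16, 1)

(16, 16) + (4, 3). λ = (3 - 16)/(4 - 16) ≡ 4/5 mod 17. 5⁻¹ ≡ 7 (mod 17), so λ ≡ 11.
  x = λ² - 16 - 4 = 121 - 20 ≡ 16; y = λ·(16 - 16) - 16 ≡ 1. → (16, 1)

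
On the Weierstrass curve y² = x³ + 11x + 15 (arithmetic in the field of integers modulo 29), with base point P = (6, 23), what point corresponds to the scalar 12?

Repeated addition: build up to 12P.
2P: tangent at (6, 23): λ = (3·6² + 11)/(2·23) ≡ 3/17. 17⁻¹ ≡ 12 (mod 29), so λ ≡ 3·12 ≡ 7.
  x = λ² - 6 - 6 = 49 - 12 ≡ 8; y = λ·(6 - 8) - 23 ≡ 21. → (8, 21)
3P: (8, 21) + (6, 23). λ = (23 - 21)/(6 - 8) ≡ 2/27 mod 29. 27⁻¹ ≡ 14 (mod 29), so λ ≡ 28.
  x = λ² - 8 - 6 = 784 - 14 ≡ 16; y = λ·(8 - 16) - 21 ≡ 16. → (16, 16)
4P: (16, 16) + (6, 23). λ = (23 - 16)/(6 - 16) ≡ 7/19 mod 29. 19⁻¹ ≡ 26 (mod 29), so λ ≡ 8.
  x = λ² - 16 - 6 = 64 - 22 ≡ 13; y = λ·(16 - 13) - 16 ≡ 8. → (13, 8)
5P: (13, 8) + (6, 23). λ = (23 - 8)/(6 - 13) ≡ 15/22 mod 29. 22⁻¹ ≡ 4 (mod 29), so λ ≡ 2.
  x = λ² - 13 - 6 = 4 - 19 ≡ 14; y = λ·(13 - 14) - 8 ≡ 19. → (14, 19)
6P: (14, 19) + (6, 23). λ = (23 - 19)/(6 - 14) ≡ 4/21 mod 29. 21⁻¹ ≡ 18 (mod 29), so λ ≡ 14.
  x = λ² - 14 - 6 = 196 - 20 ≡ 2; y = λ·(14 - 2) - 19 ≡ 4. → (2, 4)
7P: (2, 4) + (6, 23). λ = (23 - 4)/(6 - 2) ≡ 19/4 mod 29. 4⁻¹ ≡ 22 (mod 29), so λ ≡ 12.
  x = λ² - 2 - 6 = 144 - 8 ≡ 20; y = λ·(2 - 20) - 4 ≡ 12. → (20, 12)
8P: (20, 12) + (6, 23). λ = (23 - 12)/(6 - 20) ≡ 11/15 mod 29. 15⁻¹ ≡ 2 (mod 29), so λ ≡ 22.
  x = λ² - 20 - 6 = 484 - 26 ≡ 23; y = λ·(20 - 23) - 12 ≡ 9. → (23, 9)
9P: (23, 9) + (6, 23). λ = (23 - 9)/(6 - 23) ≡ 14/12 mod 29. 12⁻¹ ≡ 17 (mod 29), so λ ≡ 6.
  x = λ² - 23 - 6 = 36 - 29 ≡ 7; y = λ·(23 - 7) - 9 ≡ 0. → (7, 0)
10P: (7, 0) + (6, 23). λ = (23 - 0)/(6 - 7) ≡ 23/28 mod 29. 28⁻¹ ≡ 28 (mod 29), so λ ≡ 6.
  x = λ² - 7 - 6 = 36 - 13 ≡ 23; y = λ·(7 - 23) - 0 ≡ 20. → (23, 20)
11P: (23, 20) + (6, 23). λ = (23 - 20)/(6 - 23) ≡ 3/12 mod 29. 12⁻¹ ≡ 17 (mod 29), so λ ≡ 22.
  x = λ² - 23 - 6 = 484 - 29 ≡ 20; y = λ·(23 - 20) - 20 ≡ 17. → (20, 17)
12P: (20, 17) + (6, 23). λ = (23 - 17)/(6 - 20) ≡ 6/15 mod 29. 15⁻¹ ≡ 2 (mod 29), so λ ≡ 12.
  x = λ² - 20 - 6 = 144 - 26 ≡ 2; y = λ·(20 - 2) - 17 ≡ 25. → (2, 25)

(2, 25)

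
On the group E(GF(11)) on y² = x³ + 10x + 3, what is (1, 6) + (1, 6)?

tangent at (1, 6): λ = (3·1² + 10)/(2·6) ≡ 2/1. 1⁻¹ ≡ 1 (mod 11), so λ ≡ 2·1 ≡ 2.
  x = λ² - 1 - 1 = 4 - 2 ≡ 2; y = λ·(1 - 2) - 6 ≡ 3. → (2, 3)

(2, 3)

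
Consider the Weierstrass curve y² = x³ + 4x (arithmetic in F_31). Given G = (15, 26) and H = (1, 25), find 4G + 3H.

(0, 0)

First 4G:
Repeated addition: build up to 4G.
2G: tangent at (15, 26): λ = (3·15² + 4)/(2·26) ≡ 28/21. 21⁻¹ ≡ 3 (mod 31), so λ ≡ 28·3 ≡ 22.
  x = λ² - 15 - 15 = 484 - 30 ≡ 20; y = λ·(15 - 20) - 26 ≡ 19. → (20, 19)
3G: (20, 19) + (15, 26). λ = (26 - 19)/(15 - 20) ≡ 7/26 mod 31. 26⁻¹ ≡ 6 (mod 31), so λ ≡ 11.
  x = λ² - 20 - 15 = 121 - 35 ≡ 24; y = λ·(20 - 24) - 19 ≡ 30. → (24, 30)
4G: (24, 30) + (15, 26). λ = (26 - 30)/(15 - 24) ≡ 27/22 mod 31. 22⁻¹ ≡ 24 (mod 31), so λ ≡ 28.
  x = λ² - 24 - 15 = 784 - 39 ≡ 1; y = λ·(24 - 1) - 30 ≡ 25. → (1, 25)
4G = (1, 25).
Next 3H:
Repeated addition: build up to 3H.
2H: tangent at (1, 25): λ = (3·1² + 4)/(2·25) ≡ 7/19. 19⁻¹ ≡ 18 (mod 31) since 19·18 = 342 ≡ 1, so λ ≡ 7·18 ≡ 2.
  x = λ² - 1 - 1 = 4 - 2 ≡ 2; y = λ·(1 - 2) - 25 ≡ 4. → (2, 4)
3H: (2, 4) + (1, 25). λ = (25 - 4)/(1 - 2) ≡ 21/30 mod 31. 30⁻¹ ≡ 30 (mod 31), so λ ≡ 10.
  x = λ² - 2 - 1 = 100 - 3 ≡ 4; y = λ·(2 - 4) - 4 ≡ 7. → (4, 7)
3H = (4, 7).
Finally 4G + 3H:
(1, 25) + (4, 7). λ = (7 - 25)/(4 - 1) ≡ 13/3 mod 31. 3⁻¹ ≡ 21 (mod 31) since 3·21 = 63 ≡ 1, so λ ≡ 25.
  x = λ² - 1 - 4 = 625 - 5 ≡ 0; y = λ·(1 - 0) - 25 ≡ 0. → (0, 0)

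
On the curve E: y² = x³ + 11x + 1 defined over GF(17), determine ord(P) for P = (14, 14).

2P: tangent at (14, 14): λ = (3·14² + 11)/(2·14) ≡ 4/11. 11⁻¹ ≡ 14 (mod 17) since 11·14 = 154 ≡ 1, so λ ≡ 4·14 ≡ 5.
  x = λ² - 14 - 14 = 25 - 28 ≡ 14; y = λ·(14 - 14) - 14 ≡ 3. → (14, 3)
3P: (14, 3) + (14, 14): same x and y₁ ≡ -y₂, so the sum is 𝒪.
3P = 𝒪, so the order is 3.

3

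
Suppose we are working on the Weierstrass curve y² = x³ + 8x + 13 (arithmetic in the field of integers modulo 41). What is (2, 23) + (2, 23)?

tangent at (2, 23): λ = (3·2² + 8)/(2·23) ≡ 20/5. 5⁻¹ ≡ 33 (mod 41), so λ ≡ 20·33 ≡ 4.
  x = λ² - 2 - 2 = 16 - 4 ≡ 12; y = λ·(2 - 12) - 23 ≡ 19. → (12, 19)

(12, 19)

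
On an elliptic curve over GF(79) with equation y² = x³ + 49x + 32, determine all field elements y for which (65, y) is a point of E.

none

x³ + 49x + 32 = 277842 ≡ 78 (mod 79).
78 is a non-residue mod 79; no y exists.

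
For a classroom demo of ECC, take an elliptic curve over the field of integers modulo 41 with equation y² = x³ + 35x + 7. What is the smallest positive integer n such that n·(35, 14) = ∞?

2P: tangent at (35, 14): λ = (3·35² + 35)/(2·14) ≡ 20/28. 28⁻¹ ≡ 22 (mod 41), so λ ≡ 20·22 ≡ 30.
  x = λ² - 35 - 35 = 900 - 70 ≡ 10; y = λ·(35 - 10) - 14 ≡ 39. → (10, 39)
3P: (10, 39) + (35, 14). λ = (14 - 39)/(35 - 10) ≡ 16/25 mod 41. 25⁻¹ ≡ 23 (mod 41), so λ ≡ 40.
  x = λ² - 10 - 35 = 1600 - 45 ≡ 38; y = λ·(10 - 38) - 39 ≡ 30. → (38, 30)
4P: (38, 30) + (35, 14). λ = (14 - 30)/(35 - 38) ≡ 25/38 mod 41. 38⁻¹ ≡ 27 (mod 41), so λ ≡ 19.
  x = λ² - 38 - 35 = 361 - 73 ≡ 1; y = λ·(38 - 1) - 30 ≡ 17. → (1, 17)
5P: (1, 17) + (35, 14). λ = (14 - 17)/(35 - 1) ≡ 38/34 mod 41. 34⁻¹ ≡ 35 (mod 41), so λ ≡ 18.
  x = λ² - 1 - 35 = 324 - 36 ≡ 1; y = λ·(1 - 1) - 17 ≡ 24. → (1, 24)
6P: (1, 24) + (35, 14). λ = (14 - 24)/(35 - 1) ≡ 31/34 mod 41. 34⁻¹ ≡ 35 (mod 41), so λ ≡ 19.
  x = λ² - 1 - 35 = 361 - 36 ≡ 38; y = λ·(1 - 38) - 24 ≡ 11. → (38, 11)
7P: (38, 11) + (35, 14). λ = (14 - 11)/(35 - 38) ≡ 3/38 mod 41. 38⁻¹ ≡ 27 (mod 41) since 38·27 = 1026 ≡ 1, so λ ≡ 40.
  x = λ² - 38 - 35 = 1600 - 73 ≡ 10; y = λ·(38 - 10) - 11 ≡ 2. → (10, 2)
8P: (10, 2) + (35, 14). λ = (14 - 2)/(35 - 10) ≡ 12/25 mod 41. 25⁻¹ ≡ 23 (mod 41) since 25·23 = 575 ≡ 1, so λ ≡ 30.
  x = λ² - 10 - 35 = 900 - 45 ≡ 35; y = λ·(10 - 35) - 2 ≡ 27. → (35, 27)
9P: (35, 27) + (35, 14): same x and y₁ ≡ -y₂, so the sum is ∞.
9P = ∞, so the order is 9.

9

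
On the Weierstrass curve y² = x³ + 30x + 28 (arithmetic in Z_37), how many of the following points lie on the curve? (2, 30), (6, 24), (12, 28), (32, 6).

(2, 30): 30² ≡ 12, rhs ≡ 22 → off.
(6, 24): 24² ≡ 21, rhs ≡ 17 → off.
(12, 28): 28² ≡ 7, rhs ≡ 7 → on.
(32, 6): 6² ≡ 36, rhs ≡ 12 → off.

1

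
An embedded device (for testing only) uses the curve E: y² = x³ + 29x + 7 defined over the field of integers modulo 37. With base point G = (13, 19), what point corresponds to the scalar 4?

(29, 15)

Repeated addition: build up to 4G.
2G: tangent at (13, 19): λ = (3·13² + 29)/(2·19) ≡ 18/1. 1⁻¹ ≡ 1 (mod 37) since 1·1 = 1 ≡ 1, so λ ≡ 18·1 ≡ 18.
  x = λ² - 13 - 13 = 324 - 26 ≡ 2; y = λ·(13 - 2) - 19 ≡ 31. → (2, 31)
3G: (2, 31) + (13, 19). λ = (19 - 31)/(13 - 2) ≡ 25/11 mod 37. 11⁻¹ ≡ 27 (mod 37), so λ ≡ 9.
  x = λ² - 2 - 13 = 81 - 15 ≡ 29; y = λ·(2 - 29) - 31 ≡ 22. → (29, 22)
4G: (29, 22) + (13, 19). λ = (19 - 22)/(13 - 29) ≡ 34/21 mod 37. 21⁻¹ ≡ 30 (mod 37) since 21·30 = 630 ≡ 1, so λ ≡ 21.
  x = λ² - 29 - 13 = 441 - 42 ≡ 29; y = λ·(29 - 29) - 22 ≡ 15. → (29, 15)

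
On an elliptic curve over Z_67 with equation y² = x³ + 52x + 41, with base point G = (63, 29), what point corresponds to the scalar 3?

(39, 4)

Repeated addition: build up to 3G.
2G: tangent at (63, 29): λ = (3·63² + 52)/(2·29) ≡ 33/58. 58⁻¹ ≡ 52 (mod 67), so λ ≡ 33·52 ≡ 41.
  x = λ² - 63 - 63 = 1681 - 126 ≡ 14; y = λ·(63 - 14) - 29 ≡ 37. → (14, 37)
3G: (14, 37) + (63, 29). λ = (29 - 37)/(63 - 14) ≡ 59/49 mod 67. 49⁻¹ ≡ 26 (mod 67), so λ ≡ 60.
  x = λ² - 14 - 63 = 3600 - 77 ≡ 39; y = λ·(14 - 39) - 37 ≡ 4. → (39, 4)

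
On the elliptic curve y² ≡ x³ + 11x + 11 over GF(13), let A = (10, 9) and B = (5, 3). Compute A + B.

(1, 7)

(10, 9) + (5, 3). λ = (3 - 9)/(5 - 10) ≡ 7/8 mod 13. 8⁻¹ ≡ 5 (mod 13) since 8·5 = 40 ≡ 1, so λ ≡ 9.
  x = λ² - 10 - 5 = 81 - 15 ≡ 1; y = λ·(10 - 1) - 9 ≡ 7. → (1, 7)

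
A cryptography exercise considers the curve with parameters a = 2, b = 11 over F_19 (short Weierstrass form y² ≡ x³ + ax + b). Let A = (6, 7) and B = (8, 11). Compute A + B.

(6, 7) + (8, 11). λ = (11 - 7)/(8 - 6) ≡ 4/2 mod 19. 2⁻¹ ≡ 10 (mod 19), so λ ≡ 2.
  x = λ² - 6 - 8 = 4 - 14 ≡ 9; y = λ·(6 - 9) - 7 ≡ 6. → (9, 6)

(9, 6)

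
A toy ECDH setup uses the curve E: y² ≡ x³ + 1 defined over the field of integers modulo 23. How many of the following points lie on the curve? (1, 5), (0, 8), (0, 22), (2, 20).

3

(1, 5): 5² ≡ 2, rhs ≡ 2 → on.
(0, 8): 8² ≡ 18, rhs ≡ 1 → off.
(0, 22): 22² ≡ 1, rhs ≡ 1 → on.
(2, 20): 20² ≡ 9, rhs ≡ 9 → on.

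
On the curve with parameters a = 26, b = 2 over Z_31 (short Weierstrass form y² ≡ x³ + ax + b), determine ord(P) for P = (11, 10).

2P: tangent at (11, 10): λ = (3·11² + 26)/(2·10) ≡ 17/20. 20⁻¹ ≡ 14 (mod 31) since 20·14 = 280 ≡ 1, so λ ≡ 17·14 ≡ 21.
  x = λ² - 11 - 11 = 441 - 22 ≡ 16; y = λ·(11 - 16) - 10 ≡ 9. → (16, 9)
3P: (16, 9) + (11, 10). λ = (10 - 9)/(11 - 16) ≡ 1/26 mod 31. 26⁻¹ ≡ 6 (mod 31) since 26·6 = 156 ≡ 1, so λ ≡ 6.
  x = λ² - 16 - 11 = 36 - 27 ≡ 9; y = λ·(16 - 9) - 9 ≡ 2. → (9, 2)
4P: (9, 2) + (11, 10). λ = (10 - 2)/(11 - 9) ≡ 8/2 mod 31. 2⁻¹ ≡ 16 (mod 31), so λ ≡ 4.
  x = λ² - 9 - 11 = 16 - 20 ≡ 27; y = λ·(9 - 27) - 2 ≡ 19. → (27, 19)
5P: (27, 19) + (11, 10). λ = (10 - 19)/(11 - 27) ≡ 22/15 mod 31. 15⁻¹ ≡ 29 (mod 31), so λ ≡ 18.
  x = λ² - 27 - 11 = 324 - 38 ≡ 7; y = λ·(27 - 7) - 19 ≡ 0. → (7, 0)
6P: (7, 0) + (11, 10). λ = (10 - 0)/(11 - 7) ≡ 10/4 mod 31. 4⁻¹ ≡ 8 (mod 31), so λ ≡ 18.
  x = λ² - 7 - 11 = 324 - 18 ≡ 27; y = λ·(7 - 27) - 0 ≡ 12. → (27, 12)
7P: (27, 12) + (11, 10). λ = (10 - 12)/(11 - 27) ≡ 29/15 mod 31. 15⁻¹ ≡ 29 (mod 31), so λ ≡ 4.
  x = λ² - 27 - 11 = 16 - 38 ≡ 9; y = λ·(27 - 9) - 12 ≡ 29. → (9, 29)
8P: (9, 29) + (11, 10). λ = (10 - 29)/(11 - 9) ≡ 12/2 mod 31. 2⁻¹ ≡ 16 (mod 31), so λ ≡ 6.
  x = λ² - 9 - 11 = 36 - 20 ≡ 16; y = λ·(9 - 16) - 29 ≡ 22. → (16, 22)
9P: (16, 22) + (11, 10). λ = (10 - 22)/(11 - 16) ≡ 19/26 mod 31. 26⁻¹ ≡ 6 (mod 31), so λ ≡ 21.
  x = λ² - 16 - 11 = 441 - 27 ≡ 11; y = λ·(16 - 11) - 22 ≡ 21. → (11, 21)
10P: (11, 21) + (11, 10): same x and y₁ ≡ -y₂, so the sum is O.
10P = O, so the order is 10.

10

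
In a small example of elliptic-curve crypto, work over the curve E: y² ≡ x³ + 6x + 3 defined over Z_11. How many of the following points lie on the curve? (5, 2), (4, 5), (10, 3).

(5, 2): 2² ≡ 4, rhs ≡ 4 → on.
(4, 5): 5² ≡ 3, rhs ≡ 3 → on.
(10, 3): 3² ≡ 9, rhs ≡ 7 → off.

2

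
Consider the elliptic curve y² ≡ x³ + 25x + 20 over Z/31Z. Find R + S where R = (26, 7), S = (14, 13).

(30, 26)

(26, 7) + (14, 13). λ = (13 - 7)/(14 - 26) ≡ 6/19 mod 31. 19⁻¹ ≡ 18 (mod 31), so λ ≡ 15.
  x = λ² - 26 - 14 = 225 - 40 ≡ 30; y = λ·(26 - 30) - 7 ≡ 26. → (30, 26)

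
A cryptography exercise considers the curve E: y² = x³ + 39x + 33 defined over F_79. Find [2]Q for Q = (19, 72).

(2, 44)

tangent at (19, 72): λ = (3·19² + 39)/(2·72) ≡ 16/65. 65⁻¹ ≡ 62 (mod 79) since 65·62 = 4030 ≡ 1, so λ ≡ 16·62 ≡ 44.
  x = λ² - 19 - 19 = 1936 - 38 ≡ 2; y = λ·(19 - 2) - 72 ≡ 44. → (2, 44)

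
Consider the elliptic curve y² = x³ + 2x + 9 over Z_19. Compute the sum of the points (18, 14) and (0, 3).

(8, 9)

(18, 14) + (0, 3). λ = (3 - 14)/(0 - 18) ≡ 8/1 mod 19. 1⁻¹ ≡ 1 (mod 19) since 1·1 = 1 ≡ 1, so λ ≡ 8.
  x = λ² - 18 - 0 = 64 - 18 ≡ 8; y = λ·(18 - 8) - 14 ≡ 9. → (8, 9)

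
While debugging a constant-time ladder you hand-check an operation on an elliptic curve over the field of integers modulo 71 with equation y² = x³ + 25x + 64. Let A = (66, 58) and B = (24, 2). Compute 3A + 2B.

First 3A:
Repeated addition: build up to 3A.
2A: tangent at (66, 58): λ = (3·66² + 25)/(2·58) ≡ 29/45. 45⁻¹ ≡ 30 (mod 71) since 45·30 = 1350 ≡ 1, so λ ≡ 29·30 ≡ 18.
  x = λ² - 66 - 66 = 324 - 132 ≡ 50; y = λ·(66 - 50) - 58 ≡ 17. → (50, 17)
3A: (50, 17) + (66, 58). λ = (58 - 17)/(66 - 50) ≡ 41/16 mod 71. 16⁻¹ ≡ 40 (mod 71) since 16·40 = 640 ≡ 1, so λ ≡ 7.
  x = λ² - 50 - 66 = 49 - 116 ≡ 4; y = λ·(50 - 4) - 17 ≡ 21. → (4, 21)
3A = (4, 21).
Next 2B:
Repeated addition: build up to 2B.
2B: tangent at (24, 2): λ = (3·24² + 25)/(2·2) ≡ 49/4. 4⁻¹ ≡ 18 (mod 71), so λ ≡ 49·18 ≡ 30.
  x = λ² - 24 - 24 = 900 - 48 ≡ 0; y = λ·(24 - 0) - 2 ≡ 8. → (0, 8)
2B = (0, 8).
Finally 3A + 2B:
(4, 21) + (0, 8). λ = (8 - 21)/(0 - 4) ≡ 58/67 mod 71. 67⁻¹ ≡ 53 (mod 71), so λ ≡ 21.
  x = λ² - 4 - 0 = 441 - 4 ≡ 11; y = λ·(4 - 11) - 21 ≡ 45. → (11, 45)

(11, 45)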